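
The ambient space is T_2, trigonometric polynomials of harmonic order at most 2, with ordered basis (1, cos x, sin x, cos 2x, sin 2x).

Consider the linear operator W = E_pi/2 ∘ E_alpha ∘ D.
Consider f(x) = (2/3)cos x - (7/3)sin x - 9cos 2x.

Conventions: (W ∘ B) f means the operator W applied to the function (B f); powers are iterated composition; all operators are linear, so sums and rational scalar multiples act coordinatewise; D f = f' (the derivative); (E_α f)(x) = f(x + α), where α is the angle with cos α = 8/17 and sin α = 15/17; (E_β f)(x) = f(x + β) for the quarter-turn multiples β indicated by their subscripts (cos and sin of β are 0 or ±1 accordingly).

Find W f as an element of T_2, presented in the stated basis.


D f = -(7/3)cos x - (2/3)sin x + 18sin 2x
E_alpha D f = -(86/51)cos x + (89/51)sin x + (4320/289)cos 2x - (2898/289)sin 2x
E_pi/2 E_alpha D f = (89/51)cos x + (86/51)sin x - (4320/289)cos 2x + (2898/289)sin 2x

g(x) = (89/51)cos x + (86/51)sin x - (4320/289)cos 2x + (2898/289)sin 2x


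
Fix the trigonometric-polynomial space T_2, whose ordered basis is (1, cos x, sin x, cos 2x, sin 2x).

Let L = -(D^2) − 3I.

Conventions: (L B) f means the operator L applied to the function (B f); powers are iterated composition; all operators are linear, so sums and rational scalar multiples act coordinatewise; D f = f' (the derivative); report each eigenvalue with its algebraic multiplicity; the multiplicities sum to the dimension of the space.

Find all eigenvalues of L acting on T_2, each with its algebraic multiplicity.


λ = -3 (multiplicity 1), λ = -2 (multiplicity 2), λ = 1 (multiplicity 2)

image of 1: -3
image of cos x: -2cos x
image of sin x: -2sin x
image of cos 2x: cos 2x
image of sin 2x: sin 2x
the matrix is diagonal; its diagonal is (-3, -2, -2, 1, 1)
for a triangular matrix the eigenvalues are the diagonal entries, with algebraic multiplicity their repetition count


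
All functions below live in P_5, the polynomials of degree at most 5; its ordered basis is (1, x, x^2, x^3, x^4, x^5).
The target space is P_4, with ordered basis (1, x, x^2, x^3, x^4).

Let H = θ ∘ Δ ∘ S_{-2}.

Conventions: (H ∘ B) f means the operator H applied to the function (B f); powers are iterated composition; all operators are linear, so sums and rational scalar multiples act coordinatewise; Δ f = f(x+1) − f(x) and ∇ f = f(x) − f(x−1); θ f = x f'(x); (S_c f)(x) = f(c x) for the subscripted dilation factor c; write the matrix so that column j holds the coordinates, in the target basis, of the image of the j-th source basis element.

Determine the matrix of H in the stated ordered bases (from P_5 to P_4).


the matrix is [[0, 0, 0, 0, 0, 0]; [0, 0, 8, -24, 64, -160]; [0, 0, 0, -48, 192, -640]; [0, 0, 0, 0, 192, -960]; [0, 0, 0, 0, 0, -640]] (rows listed top to bottom)

image of 1: 0
image of x: 0
image of x^2: 8x
image of x^3: -48x^2 - 24x
image of x^4: 192x^3 + 192x^2 + 64x
image of x^5: -640x^4 - 960x^3 - 640x^2 - 160x
each image's coordinates form column j of the matrix


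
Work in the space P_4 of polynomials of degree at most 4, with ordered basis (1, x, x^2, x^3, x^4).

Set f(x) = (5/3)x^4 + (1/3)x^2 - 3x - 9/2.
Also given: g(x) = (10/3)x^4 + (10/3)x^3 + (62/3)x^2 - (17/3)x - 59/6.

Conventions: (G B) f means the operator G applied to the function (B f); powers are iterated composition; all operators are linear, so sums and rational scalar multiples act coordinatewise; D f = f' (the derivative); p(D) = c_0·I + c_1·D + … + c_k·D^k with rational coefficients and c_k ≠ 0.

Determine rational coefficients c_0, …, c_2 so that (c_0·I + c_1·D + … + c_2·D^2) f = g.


D^0 f = (5/3)x^4 + (1/3)x^2 - 3x - 9/2
D^1 f = (20/3)x^3 + (2/3)x - 3
D^2 f = 20x^2 + 2/3
matching coefficients of g against c_0 f + c_1 Df + … from the top degree down determines the c_i
solution: c_0 = 2, c_1 = 1/2, c_2 = 1

p(D) = 2·I + (1/2)·D + D^2, i.e. c_0 = 2, c_1 = 1/2, c_2 = 1


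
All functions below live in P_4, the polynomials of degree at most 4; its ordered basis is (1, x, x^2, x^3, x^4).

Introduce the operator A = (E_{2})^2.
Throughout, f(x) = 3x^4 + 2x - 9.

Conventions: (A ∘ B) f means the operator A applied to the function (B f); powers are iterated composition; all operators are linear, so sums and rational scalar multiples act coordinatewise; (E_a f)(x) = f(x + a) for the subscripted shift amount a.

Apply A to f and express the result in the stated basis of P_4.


the result is g(x) = 3x^4 + 48x^3 + 288x^2 + 770x + 767

E_{2} f = 3x^4 + 24x^3 + 72x^2 + 98x + 43
E_{2} E_{2} f = 3x^4 + 48x^3 + 288x^2 + 770x + 767


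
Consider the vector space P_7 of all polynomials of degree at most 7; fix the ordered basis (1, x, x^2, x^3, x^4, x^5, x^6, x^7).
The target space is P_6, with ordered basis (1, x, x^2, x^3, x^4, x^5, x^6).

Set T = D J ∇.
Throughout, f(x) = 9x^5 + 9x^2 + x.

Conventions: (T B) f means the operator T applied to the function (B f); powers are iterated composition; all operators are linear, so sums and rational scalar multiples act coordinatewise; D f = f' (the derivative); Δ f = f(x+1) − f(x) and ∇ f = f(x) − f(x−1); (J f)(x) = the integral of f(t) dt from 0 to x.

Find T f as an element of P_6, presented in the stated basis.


the image equals g(x) = 45x^4 - 90x^3 + 90x^2 - 27x + 1

∇ f = 45x^4 - 90x^3 + 90x^2 - 27x + 1
J ∇ f = 9x^5 - (45/2)x^4 + 30x^3 - (27/2)x^2 + x
D J ∇ f = 45x^4 - 90x^3 + 90x^2 - 27x + 1


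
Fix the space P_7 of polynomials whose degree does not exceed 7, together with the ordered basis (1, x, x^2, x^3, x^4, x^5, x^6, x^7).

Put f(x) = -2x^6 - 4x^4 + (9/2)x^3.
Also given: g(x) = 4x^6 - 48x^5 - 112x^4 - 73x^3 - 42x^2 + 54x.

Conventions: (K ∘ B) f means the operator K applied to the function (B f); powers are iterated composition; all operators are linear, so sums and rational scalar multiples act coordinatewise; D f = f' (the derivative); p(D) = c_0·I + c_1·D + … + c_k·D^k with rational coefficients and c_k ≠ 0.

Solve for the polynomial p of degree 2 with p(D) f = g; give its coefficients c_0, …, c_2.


D^0 f = -2x^6 - 4x^4 + (9/2)x^3
D^1 f = -12x^5 - 16x^3 + (27/2)x^2
D^2 f = -60x^4 - 48x^2 + 27x
matching coefficients of g against c_0 f + c_1 Df + … from the top degree down determines the c_i
solution: c_0 = -2, c_1 = 4, c_2 = 2

c_0 = -2, c_1 = 4, c_2 = 2


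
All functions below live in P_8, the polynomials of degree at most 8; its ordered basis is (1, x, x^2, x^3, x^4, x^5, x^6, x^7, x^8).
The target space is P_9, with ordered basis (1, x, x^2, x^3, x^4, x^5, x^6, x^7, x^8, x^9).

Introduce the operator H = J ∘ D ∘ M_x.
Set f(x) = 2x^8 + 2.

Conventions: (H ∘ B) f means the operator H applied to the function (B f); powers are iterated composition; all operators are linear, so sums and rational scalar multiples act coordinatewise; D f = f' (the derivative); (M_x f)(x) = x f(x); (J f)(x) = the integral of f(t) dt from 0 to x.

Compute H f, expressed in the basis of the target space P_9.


g(x) = 2x^9 + 2x

M_x f = 2x^9 + 2x
D M_x f = 18x^8 + 2
J D M_x f = 2x^9 + 2x


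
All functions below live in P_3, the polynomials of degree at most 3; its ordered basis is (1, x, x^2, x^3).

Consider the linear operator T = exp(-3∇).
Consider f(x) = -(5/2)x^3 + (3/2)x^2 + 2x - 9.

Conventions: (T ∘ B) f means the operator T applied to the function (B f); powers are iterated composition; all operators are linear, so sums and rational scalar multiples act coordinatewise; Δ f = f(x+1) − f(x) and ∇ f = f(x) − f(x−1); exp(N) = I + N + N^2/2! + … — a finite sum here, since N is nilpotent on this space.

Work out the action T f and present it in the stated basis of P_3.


g(x) = -(5/2)x^3 + 24x^2 - 97x + 291/2

order-1 term: (45/2)x^2 - (63/2)x + 6
order-2 term: -(135/2)x + 81
order-3 term: 135/2
the series for exp(-3∇) f terminates at order 3
exp(-3∇) f = -(5/2)x^3 + 24x^2 - 97x + 291/2


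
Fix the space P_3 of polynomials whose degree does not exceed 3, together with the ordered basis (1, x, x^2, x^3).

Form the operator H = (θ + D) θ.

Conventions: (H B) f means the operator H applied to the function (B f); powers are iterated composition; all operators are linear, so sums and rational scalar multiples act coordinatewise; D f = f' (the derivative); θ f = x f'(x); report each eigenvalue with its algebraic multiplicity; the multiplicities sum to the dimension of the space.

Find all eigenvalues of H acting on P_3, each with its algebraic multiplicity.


λ = 0 (multiplicity 1), λ = 1 (multiplicity 1), λ = 4 (multiplicity 1), λ = 9 (multiplicity 1)

image of 1: 0
image of x: x + 1
image of x^2: 4x^2 + 4x
image of x^3: 9x^3 + 9x^2
the matrix is upper triangular; its diagonal is (0, 1, 4, 9)
for a triangular matrix the eigenvalues are the diagonal entries, with algebraic multiplicity their repetition count


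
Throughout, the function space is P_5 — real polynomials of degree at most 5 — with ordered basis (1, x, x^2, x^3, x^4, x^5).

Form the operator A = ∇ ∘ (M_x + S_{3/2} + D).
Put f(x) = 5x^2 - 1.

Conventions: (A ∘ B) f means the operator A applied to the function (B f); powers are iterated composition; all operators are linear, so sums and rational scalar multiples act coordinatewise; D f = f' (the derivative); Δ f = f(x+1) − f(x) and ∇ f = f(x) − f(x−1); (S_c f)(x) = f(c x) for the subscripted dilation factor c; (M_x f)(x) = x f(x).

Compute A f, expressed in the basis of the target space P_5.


M_x f = 5x^3 - x
S_{3/2} f = (45/4)x^2 - 1
D f = 10x
(M_x + S_{3/2} + D) f = 5x^3 + (45/4)x^2 + 9x - 1
∇ (M_x + S_{3/2} + D) f = 15x^2 + (15/2)x + 11/4

the image equals g(x) = 15x^2 + (15/2)x + 11/4


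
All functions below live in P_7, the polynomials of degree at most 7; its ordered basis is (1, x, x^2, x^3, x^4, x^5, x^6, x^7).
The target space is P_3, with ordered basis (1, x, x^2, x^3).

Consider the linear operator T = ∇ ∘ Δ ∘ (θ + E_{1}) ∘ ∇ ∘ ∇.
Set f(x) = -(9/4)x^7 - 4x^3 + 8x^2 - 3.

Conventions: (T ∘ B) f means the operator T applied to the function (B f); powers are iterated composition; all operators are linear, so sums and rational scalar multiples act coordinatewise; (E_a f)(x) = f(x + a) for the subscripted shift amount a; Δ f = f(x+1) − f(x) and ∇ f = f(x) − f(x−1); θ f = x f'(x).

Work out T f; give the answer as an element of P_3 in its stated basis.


the result is g(x) = -11340x^3 + 22680x^2 - 26460x + 9450

∇ f = -(63/4)x^6 + (189/4)x^5 - (315/4)x^4 + (315/4)x^3 - (237/4)x^2 + (175/4)x - 57/4
∇ ∇ f = -(189/2)x^5 + (945/2)x^4 - (2205/2)x^3 + (2835/2)x^2 - (2001/2)x + 647/2
θ ∇ ∇ f = -(945/2)x^5 + 1890x^4 - (6615/2)x^3 + 2835x^2 - (2001/2)x
E_{1} ∇ ∇ f = -(189/2)x^5 - (315/2)x^3 - (111/2)x + 16
(θ + E_{1}) ∇ ∇ f = -567x^5 + 1890x^4 - 3465x^3 + 2835x^2 - 1056x + 16
Δ (θ + E_{1}) ∇ ∇ f = -2835x^4 + 1890x^3 - 4725x^2 - 363
∇ Δ (θ + E_{1}) ∇ ∇ f = -11340x^3 + 22680x^2 - 26460x + 9450


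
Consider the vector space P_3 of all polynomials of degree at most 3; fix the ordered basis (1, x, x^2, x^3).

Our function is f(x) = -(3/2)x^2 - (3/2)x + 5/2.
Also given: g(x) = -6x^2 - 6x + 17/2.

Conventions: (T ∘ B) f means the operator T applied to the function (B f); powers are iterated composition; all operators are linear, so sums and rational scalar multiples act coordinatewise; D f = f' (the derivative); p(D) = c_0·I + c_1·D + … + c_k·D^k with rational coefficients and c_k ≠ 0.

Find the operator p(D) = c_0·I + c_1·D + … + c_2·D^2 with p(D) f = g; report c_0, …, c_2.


D^0 f = -(3/2)x^2 - (3/2)x + 5/2
D^1 f = -3x - 3/2
D^2 f = -3
matching coefficients of g against c_0 f + c_1 Df + … from the top degree down determines the c_i
solution: c_0 = 4, c_1 = 0, c_2 = 1/2

p(D) = 4·I + (1/2)·D^2, i.e. c_0 = 4, c_1 = 0, c_2 = 1/2


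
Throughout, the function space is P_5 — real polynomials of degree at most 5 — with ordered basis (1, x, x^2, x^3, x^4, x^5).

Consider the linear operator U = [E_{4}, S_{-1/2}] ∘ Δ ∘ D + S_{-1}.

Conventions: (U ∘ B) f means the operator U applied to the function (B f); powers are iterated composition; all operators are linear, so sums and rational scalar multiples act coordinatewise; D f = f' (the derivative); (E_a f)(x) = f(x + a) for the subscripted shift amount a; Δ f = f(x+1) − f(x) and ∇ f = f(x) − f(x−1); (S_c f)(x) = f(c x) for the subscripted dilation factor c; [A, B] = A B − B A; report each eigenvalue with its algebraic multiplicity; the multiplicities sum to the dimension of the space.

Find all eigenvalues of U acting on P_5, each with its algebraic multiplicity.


λ = -1 (multiplicity 3), λ = 1 (multiplicity 3)

image of 1: 1
image of x: -x
image of x^2: x^2
image of x^3: -x^3 - 36
image of x^4: x^4 + 72x - 216
image of x^5: -x^5 - 90x^2 + 540x - 1920
the matrix is upper triangular; its diagonal is (1, -1, 1, -1, 1, -1)
for a triangular matrix the eigenvalues are the diagonal entries, with algebraic multiplicity their repetition count


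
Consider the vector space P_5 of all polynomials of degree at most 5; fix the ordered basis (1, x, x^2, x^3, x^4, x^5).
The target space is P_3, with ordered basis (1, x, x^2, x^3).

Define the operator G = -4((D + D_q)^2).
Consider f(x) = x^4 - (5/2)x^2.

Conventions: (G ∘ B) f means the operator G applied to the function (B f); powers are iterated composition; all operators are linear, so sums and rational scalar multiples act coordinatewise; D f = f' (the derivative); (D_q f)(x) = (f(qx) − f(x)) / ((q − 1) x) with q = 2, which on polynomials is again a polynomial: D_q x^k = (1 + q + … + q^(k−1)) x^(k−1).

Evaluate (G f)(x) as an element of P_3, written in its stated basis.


D f = 4x^3 - 5x
D_q f = 15x^3 - (15/2)x
(D + D_q) f = 19x^3 - (25/2)x
D (D + D_q) f = 57x^2 - 25/2
D_q (D + D_q) f = 133x^2 - 25/2
(D + D_q) (D + D_q) f = 190x^2 - 25
(-4((D + D_q)^2)) f = -760x^2 + 100

the result is g(x) = -760x^2 + 100


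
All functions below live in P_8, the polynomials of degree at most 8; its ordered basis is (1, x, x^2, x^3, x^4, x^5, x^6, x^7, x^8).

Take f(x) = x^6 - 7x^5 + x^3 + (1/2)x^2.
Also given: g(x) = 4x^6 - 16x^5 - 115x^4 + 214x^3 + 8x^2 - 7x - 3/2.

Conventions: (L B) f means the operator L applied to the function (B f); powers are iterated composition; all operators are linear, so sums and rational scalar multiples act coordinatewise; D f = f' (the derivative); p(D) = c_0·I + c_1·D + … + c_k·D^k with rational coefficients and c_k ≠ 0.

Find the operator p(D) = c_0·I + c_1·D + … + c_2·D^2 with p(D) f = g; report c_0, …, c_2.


D^0 f = x^6 - 7x^5 + x^3 + (1/2)x^2
D^1 f = 6x^5 - 35x^4 + 3x^2 + x
D^2 f = 30x^4 - 140x^3 + 6x + 1
matching coefficients of g against c_0 f + c_1 Df + … from the top degree down determines the c_i
solution: c_0 = 4, c_1 = 2, c_2 = -3/2

c_0 = 4, c_1 = 2, c_2 = -3/2


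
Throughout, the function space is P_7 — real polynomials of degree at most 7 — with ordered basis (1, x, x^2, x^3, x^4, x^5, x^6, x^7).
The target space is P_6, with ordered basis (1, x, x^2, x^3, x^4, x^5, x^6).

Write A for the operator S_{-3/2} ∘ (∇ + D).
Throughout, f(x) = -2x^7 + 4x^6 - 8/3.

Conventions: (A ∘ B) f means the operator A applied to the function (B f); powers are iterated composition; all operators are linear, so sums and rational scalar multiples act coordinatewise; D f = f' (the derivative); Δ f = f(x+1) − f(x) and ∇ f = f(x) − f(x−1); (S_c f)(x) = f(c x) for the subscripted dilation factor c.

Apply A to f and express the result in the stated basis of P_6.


g(x) = -(5103/16)x^6 - (10935/16)x^5 - (5265/8)x^4 - (2025/4)x^3 - (459/2)x^2 - 57x - 6

∇ f = -14x^6 + 66x^5 - 130x^4 + 150x^3 - 102x^2 + 38x - 6
D f = -14x^6 + 24x^5
(∇ + D) f = -28x^6 + 90x^5 - 130x^4 + 150x^3 - 102x^2 + 38x - 6
S_{-3/2} (∇ + D) f = -(5103/16)x^6 - (10935/16)x^5 - (5265/8)x^4 - (2025/4)x^3 - (459/2)x^2 - 57x - 6


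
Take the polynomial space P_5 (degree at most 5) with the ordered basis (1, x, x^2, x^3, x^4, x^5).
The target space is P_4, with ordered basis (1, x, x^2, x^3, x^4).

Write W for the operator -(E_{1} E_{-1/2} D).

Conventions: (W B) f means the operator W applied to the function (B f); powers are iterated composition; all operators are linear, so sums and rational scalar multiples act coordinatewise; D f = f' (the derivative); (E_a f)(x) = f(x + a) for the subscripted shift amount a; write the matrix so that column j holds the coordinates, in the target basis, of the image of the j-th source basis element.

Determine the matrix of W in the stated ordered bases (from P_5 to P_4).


image of 1: 0
image of x: -1
image of x^2: -2x - 1
image of x^3: -3x^2 - 3x - 3/4
image of x^4: -4x^3 - 6x^2 - 3x - 1/2
image of x^5: -5x^4 - 10x^3 - (15/2)x^2 - (5/2)x - 5/16
each image's coordinates form column j of the matrix

the matrix is [[0, -1, -1, -3/4, -1/2, -5/16]; [0, 0, -2, -3, -3, -5/2]; [0, 0, 0, -3, -6, -15/2]; [0, 0, 0, 0, -4, -10]; [0, 0, 0, 0, 0, -5]] (rows listed top to bottom)


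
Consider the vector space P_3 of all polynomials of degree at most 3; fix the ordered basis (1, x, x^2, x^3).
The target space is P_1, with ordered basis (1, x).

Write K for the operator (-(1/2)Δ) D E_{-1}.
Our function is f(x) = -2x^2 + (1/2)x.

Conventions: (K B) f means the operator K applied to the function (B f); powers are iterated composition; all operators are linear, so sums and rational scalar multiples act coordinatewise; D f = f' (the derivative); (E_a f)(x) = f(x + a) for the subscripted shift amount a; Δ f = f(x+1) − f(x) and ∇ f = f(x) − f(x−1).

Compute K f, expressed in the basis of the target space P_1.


the result is g(x) = 2

E_{-1} f = -2x^2 + (9/2)x - 5/2
D E_{-1} f = -4x + 9/2
Δ (D E_{-1}) f = -4
(-(1/2)Δ) (D E_{-1}) f = 2


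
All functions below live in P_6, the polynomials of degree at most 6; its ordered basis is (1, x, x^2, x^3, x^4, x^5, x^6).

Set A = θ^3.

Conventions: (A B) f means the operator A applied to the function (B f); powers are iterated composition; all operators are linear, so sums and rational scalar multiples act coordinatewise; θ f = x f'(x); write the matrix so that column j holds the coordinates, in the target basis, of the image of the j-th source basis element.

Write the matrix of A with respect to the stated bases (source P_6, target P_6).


image of 1: 0
image of x: x
image of x^2: 8x^2
image of x^3: 27x^3
image of x^4: 64x^4
image of x^5: 125x^5
image of x^6: 216x^6
each image's coordinates form column j of the matrix

the matrix is [[0, 0, 0, 0, 0, 0, 0]; [0, 1, 0, 0, 0, 0, 0]; [0, 0, 8, 0, 0, 0, 0]; [0, 0, 0, 27, 0, 0, 0]; [0, 0, 0, 0, 64, 0, 0]; [0, 0, 0, 0, 0, 125, 0]; [0, 0, 0, 0, 0, 0, 216]] (rows listed top to bottom)


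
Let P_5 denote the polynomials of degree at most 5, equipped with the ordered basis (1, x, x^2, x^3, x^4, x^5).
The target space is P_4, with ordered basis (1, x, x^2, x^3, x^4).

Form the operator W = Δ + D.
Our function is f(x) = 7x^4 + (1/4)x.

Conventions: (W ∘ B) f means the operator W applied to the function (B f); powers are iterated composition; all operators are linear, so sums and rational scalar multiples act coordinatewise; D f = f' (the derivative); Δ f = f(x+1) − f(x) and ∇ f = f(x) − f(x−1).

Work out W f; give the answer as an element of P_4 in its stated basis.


Δ f = 28x^3 + 42x^2 + 28x + 29/4
D f = 28x^3 + 1/4
(Δ + D) f = 56x^3 + 42x^2 + 28x + 15/2

the image equals g(x) = 56x^3 + 42x^2 + 28x + 15/2


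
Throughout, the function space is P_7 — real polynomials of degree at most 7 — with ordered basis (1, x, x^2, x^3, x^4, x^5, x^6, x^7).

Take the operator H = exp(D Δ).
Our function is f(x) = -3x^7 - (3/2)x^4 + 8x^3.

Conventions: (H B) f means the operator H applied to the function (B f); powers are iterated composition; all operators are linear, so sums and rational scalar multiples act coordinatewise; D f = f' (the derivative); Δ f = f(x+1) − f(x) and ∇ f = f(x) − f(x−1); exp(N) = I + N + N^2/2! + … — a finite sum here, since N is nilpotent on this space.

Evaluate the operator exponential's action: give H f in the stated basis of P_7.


order-1 term: -126x^5 - 315x^4 - 420x^3 - 333x^2 - 96x - 3
order-2 term: -1260x^3 - 3780x^2 - 4410x - 1908
order-3 term: -2520x - 3780
the series for exp(D Δ) f terminates at order 3
exp(D Δ) f = -3x^7 - 126x^5 - (633/2)x^4 - 1672x^3 - 4113x^2 - 7026x - 5691

the image equals g(x) = -3x^7 - 126x^5 - (633/2)x^4 - 1672x^3 - 4113x^2 - 7026x - 5691


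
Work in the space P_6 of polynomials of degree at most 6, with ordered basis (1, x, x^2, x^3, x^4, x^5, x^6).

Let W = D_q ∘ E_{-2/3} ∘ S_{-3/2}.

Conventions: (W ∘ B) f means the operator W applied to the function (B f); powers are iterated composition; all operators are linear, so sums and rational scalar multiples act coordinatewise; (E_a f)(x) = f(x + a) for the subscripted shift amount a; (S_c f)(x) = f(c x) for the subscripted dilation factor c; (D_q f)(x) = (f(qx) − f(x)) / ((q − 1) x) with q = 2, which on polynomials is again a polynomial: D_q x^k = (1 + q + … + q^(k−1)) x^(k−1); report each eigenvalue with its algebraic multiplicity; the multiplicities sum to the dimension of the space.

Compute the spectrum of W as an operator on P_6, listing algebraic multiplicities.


λ = 0 (multiplicity 7)

image of 1: 0
image of x: -3/2
image of x^2: (27/4)x - 3
image of x^3: -(189/8)x^2 + (81/4)x - 9/2
image of x^4: (1215/16)x^3 - (189/2)x^2 + (81/2)x - 6
image of x^5: -(7533/32)x^4 + (6075/16)x^3 - (945/4)x^2 + (135/2)x - 15/2
image of x^6: (45927/64)x^5 - (22599/16)x^4 + (18225/16)x^3 - (945/2)x^2 + (405/4)x - 9
the matrix is upper triangular; its diagonal is (0, 0, 0, 0, 0, 0, 0)
for a triangular matrix the eigenvalues are the diagonal entries, with algebraic multiplicity their repetition count


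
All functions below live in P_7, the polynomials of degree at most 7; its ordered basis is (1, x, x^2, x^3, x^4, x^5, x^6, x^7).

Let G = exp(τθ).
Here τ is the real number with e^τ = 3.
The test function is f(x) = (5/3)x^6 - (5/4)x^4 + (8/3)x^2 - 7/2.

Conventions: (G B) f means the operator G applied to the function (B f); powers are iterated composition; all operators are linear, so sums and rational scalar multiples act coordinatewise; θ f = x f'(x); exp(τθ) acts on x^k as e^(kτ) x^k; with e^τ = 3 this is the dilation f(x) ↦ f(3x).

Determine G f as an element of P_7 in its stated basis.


exp(τθ) x^k = e^(kτ) x^k; with e^τ = 3 this sends x^k to 3^k x^k
x^2 ↦ 9 x^2
x^4 ↦ 81 x^4
x^6 ↦ 729 x^6
applying this coordinatewise to f: exp(τθ) f = 1215x^6 - (405/4)x^4 + 24x^2 - 7/2

g(x) = 1215x^6 - (405/4)x^4 + 24x^2 - 7/2


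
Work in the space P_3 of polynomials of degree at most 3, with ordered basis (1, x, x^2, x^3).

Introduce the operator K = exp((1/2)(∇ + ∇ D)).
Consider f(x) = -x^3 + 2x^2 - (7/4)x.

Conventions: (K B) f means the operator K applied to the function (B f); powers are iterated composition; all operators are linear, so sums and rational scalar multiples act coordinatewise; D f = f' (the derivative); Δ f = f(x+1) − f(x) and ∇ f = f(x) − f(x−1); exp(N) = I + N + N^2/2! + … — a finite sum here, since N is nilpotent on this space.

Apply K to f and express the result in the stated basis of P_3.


g(x) = -x^3 + (1/2)x^2 - 2x + 3/4

order-1 term: -(3/2)x^2 + (1/2)x + 9/8
order-2 term: -(3/4)x - 1/4
order-3 term: -1/8
the series for exp((1/2)(∇ + ∇ D)) f terminates at order 3
exp((1/2)(∇ + ∇ D)) f = -x^3 + (1/2)x^2 - 2x + 3/4


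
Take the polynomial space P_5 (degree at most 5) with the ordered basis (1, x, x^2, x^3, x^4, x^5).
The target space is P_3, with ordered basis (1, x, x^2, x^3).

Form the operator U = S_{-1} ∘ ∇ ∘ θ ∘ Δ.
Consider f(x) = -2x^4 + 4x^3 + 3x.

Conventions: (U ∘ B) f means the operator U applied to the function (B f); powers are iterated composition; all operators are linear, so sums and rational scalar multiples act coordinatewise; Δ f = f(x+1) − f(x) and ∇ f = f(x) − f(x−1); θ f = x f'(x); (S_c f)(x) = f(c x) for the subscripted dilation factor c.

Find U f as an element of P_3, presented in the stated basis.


g(x) = -72x^2 - 72x - 20

Δ f = -8x^3 + 4x + 5
θ Δ f = -24x^3 + 4x
∇ θ Δ f = -72x^2 + 72x - 20
S_{-1} (∇ ∘ θ ∘ Δ) f = -72x^2 - 72x - 20


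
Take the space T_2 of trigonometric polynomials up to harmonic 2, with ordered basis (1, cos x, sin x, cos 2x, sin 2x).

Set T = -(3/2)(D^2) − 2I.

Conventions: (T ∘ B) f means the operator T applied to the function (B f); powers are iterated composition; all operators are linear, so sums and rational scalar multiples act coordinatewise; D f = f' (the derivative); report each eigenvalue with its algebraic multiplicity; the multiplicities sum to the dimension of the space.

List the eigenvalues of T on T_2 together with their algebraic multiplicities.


λ = -2 (multiplicity 1), λ = -1/2 (multiplicity 2), λ = 4 (multiplicity 2)

image of 1: -2
image of cos x: -(1/2)cos x
image of sin x: -(1/2)sin x
image of cos 2x: 4cos 2x
image of sin 2x: 4sin 2x
the matrix is diagonal; its diagonal is (-2, -1/2, -1/2, 4, 4)
for a triangular matrix the eigenvalues are the diagonal entries, with algebraic multiplicity their repetition count


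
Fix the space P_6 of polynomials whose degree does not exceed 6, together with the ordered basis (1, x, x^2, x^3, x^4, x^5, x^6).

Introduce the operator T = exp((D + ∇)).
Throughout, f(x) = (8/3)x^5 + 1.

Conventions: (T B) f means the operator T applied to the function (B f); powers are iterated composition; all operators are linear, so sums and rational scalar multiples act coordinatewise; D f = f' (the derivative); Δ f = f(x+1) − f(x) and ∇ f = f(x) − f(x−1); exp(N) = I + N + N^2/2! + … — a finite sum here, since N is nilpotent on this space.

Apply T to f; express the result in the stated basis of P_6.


order-1 term: (80/3)x^4 - (80/3)x^3 + (80/3)x^2 - (40/3)x + 8/3
order-2 term: (320/3)x^3 - 160x^2 + (440/3)x - 160/3
order-3 term: (640/3)x^2 - 320x + 560/3
order-4 term: (640/3)x - 640/3
order-5 term: 256/3
the series for exp((D + ∇)) f terminates at order 5
exp((D + ∇)) f = (8/3)x^5 + (80/3)x^4 + 80x^3 + 80x^2 + (80/3)x + 9

g(x) = (8/3)x^5 + (80/3)x^4 + 80x^3 + 80x^2 + (80/3)x + 9


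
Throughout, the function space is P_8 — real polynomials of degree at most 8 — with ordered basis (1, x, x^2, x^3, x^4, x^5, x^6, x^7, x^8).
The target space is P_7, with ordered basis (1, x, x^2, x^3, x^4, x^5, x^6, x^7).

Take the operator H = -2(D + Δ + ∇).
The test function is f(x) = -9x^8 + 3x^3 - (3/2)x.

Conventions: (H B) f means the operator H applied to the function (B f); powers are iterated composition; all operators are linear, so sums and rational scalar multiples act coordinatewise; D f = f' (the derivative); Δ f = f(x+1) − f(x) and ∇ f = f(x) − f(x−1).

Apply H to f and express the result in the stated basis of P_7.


g(x) = 432x^7 + 2016x^5 + 2016x^3 - 54x^2 + 288x - 3

D f = -72x^7 + 9x^2 - 3/2
Δ f = -72x^7 - 252x^6 - 504x^5 - 630x^4 - 504x^3 - 243x^2 - 63x - 15/2
∇ f = -72x^7 + 252x^6 - 504x^5 + 630x^4 - 504x^3 + 261x^2 - 81x + 21/2
(D + Δ + ∇) f = -216x^7 - 1008x^5 - 1008x^3 + 27x^2 - 144x + 3/2
(-2(D + Δ + ∇)) f = 432x^7 + 2016x^5 + 2016x^3 - 54x^2 + 288x - 3


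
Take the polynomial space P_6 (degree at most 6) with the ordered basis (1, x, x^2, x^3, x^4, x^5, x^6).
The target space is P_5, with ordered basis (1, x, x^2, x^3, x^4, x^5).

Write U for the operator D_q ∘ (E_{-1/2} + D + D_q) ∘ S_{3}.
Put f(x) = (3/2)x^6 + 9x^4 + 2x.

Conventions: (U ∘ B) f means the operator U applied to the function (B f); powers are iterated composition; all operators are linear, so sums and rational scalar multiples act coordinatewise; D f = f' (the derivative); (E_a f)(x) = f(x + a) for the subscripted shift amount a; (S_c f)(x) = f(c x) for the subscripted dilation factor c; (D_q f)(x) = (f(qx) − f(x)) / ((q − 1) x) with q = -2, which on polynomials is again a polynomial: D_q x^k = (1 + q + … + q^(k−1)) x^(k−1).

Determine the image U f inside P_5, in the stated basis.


g(x) = -(45927/2)x^5 - 216513x^4 - (193185/8)x^3 - (59049/4)x^2 - (67797/32)x - 18033/32

S_{3} f = (2187/2)x^6 + 729x^4 + 6x
E_{-1/2} S_{3} f = (2187/2)x^6 - (6561/2)x^5 + (38637/8)x^4 - (16767/4)x^3 + (67797/32)x^2 - (18033/32)x + 7635/128
D S_{3} f = 6561x^5 + 2916x^3 + 6
D_q S_{3} f = -(45927/2)x^5 - 3645x^3 + 6
(E_{-1/2} + D + D_q) S_{3} f = (2187/2)x^6 - 19683x^5 + (38637/8)x^4 - (19683/4)x^3 + (67797/32)x^2 - (18033/32)x + 9171/128
D_q (E_{-1/2} + D + D_q) S_{3} f = -(45927/2)x^5 - 216513x^4 - (193185/8)x^3 - (59049/4)x^2 - (67797/32)x - 18033/32


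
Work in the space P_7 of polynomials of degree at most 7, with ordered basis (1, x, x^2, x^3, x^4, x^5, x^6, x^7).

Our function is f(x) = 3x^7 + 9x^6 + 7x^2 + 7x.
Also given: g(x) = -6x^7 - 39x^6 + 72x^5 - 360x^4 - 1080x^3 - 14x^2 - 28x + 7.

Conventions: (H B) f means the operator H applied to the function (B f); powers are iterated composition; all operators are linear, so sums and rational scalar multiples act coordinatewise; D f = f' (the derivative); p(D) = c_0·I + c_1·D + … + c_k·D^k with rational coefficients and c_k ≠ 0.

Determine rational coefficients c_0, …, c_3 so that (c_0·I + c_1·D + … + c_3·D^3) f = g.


D^0 f = 3x^7 + 9x^6 + 7x^2 + 7x
D^1 f = 21x^6 + 54x^5 + 14x + 7
D^2 f = 126x^5 + 270x^4 + 14
D^3 f = 630x^4 + 1080x^3
matching coefficients of g against c_0 f + c_1 Df + … from the top degree down determines the c_i
solution: c_0 = -2, c_1 = -1, c_2 = 1, c_3 = -1

c_0 = -2, c_1 = -1, c_2 = 1, c_3 = -1


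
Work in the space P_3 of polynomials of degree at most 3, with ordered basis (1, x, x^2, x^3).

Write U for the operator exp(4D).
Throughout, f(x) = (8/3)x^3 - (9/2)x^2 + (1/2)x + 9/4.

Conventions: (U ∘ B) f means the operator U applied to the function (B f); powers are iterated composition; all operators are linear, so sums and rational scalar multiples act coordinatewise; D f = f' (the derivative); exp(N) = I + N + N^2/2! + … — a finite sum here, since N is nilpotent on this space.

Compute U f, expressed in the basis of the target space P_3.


the result is g(x) = (8/3)x^3 + (55/2)x^2 + (185/2)x + 1235/12

order-1 term: 32x^2 - 36x + 2
order-2 term: 128x - 72
order-3 term: 512/3
the series for exp(4D) f terminates at order 3
exp(4D) f = (8/3)x^3 + (55/2)x^2 + (185/2)x + 1235/12


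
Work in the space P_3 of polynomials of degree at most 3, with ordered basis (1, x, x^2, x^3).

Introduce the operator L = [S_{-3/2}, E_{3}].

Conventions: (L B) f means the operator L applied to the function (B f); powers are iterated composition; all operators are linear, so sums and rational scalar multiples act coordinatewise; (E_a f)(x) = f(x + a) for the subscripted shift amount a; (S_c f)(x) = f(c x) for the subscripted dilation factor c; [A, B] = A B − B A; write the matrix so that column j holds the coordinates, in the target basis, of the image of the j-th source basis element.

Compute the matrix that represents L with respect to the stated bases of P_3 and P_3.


the matrix is [[0, 15/2, -45/4, 945/8]; [0, 0, -45/2, 405/8]; [0, 0, 0, 405/8]; [0, 0, 0, 0]] (rows listed top to bottom)

image of 1: 0
image of x: 15/2
image of x^2: -(45/2)x - 45/4
image of x^3: (405/8)x^2 + (405/8)x + 945/8
each image's coordinates form column j of the matrix


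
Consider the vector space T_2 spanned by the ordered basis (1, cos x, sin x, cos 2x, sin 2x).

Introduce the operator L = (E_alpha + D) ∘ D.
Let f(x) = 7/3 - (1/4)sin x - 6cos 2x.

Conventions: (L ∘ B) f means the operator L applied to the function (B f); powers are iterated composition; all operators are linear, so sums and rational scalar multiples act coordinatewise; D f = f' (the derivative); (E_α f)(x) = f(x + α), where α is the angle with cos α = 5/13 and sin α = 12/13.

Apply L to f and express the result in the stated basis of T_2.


the image equals g(x) = -(5/52)cos x + (25/52)sin x + (5496/169)cos 2x - (1428/169)sin 2x

D f = -(1/4)cos x + 12sin 2x
E_alpha D f = -(5/52)cos x + (3/13)sin x + (1440/169)cos 2x - (1428/169)sin 2x
D D f = (1/4)sin x + 24cos 2x
(E_alpha + D) D f = -(5/52)cos x + (25/52)sin x + (5496/169)cos 2x - (1428/169)sin 2x


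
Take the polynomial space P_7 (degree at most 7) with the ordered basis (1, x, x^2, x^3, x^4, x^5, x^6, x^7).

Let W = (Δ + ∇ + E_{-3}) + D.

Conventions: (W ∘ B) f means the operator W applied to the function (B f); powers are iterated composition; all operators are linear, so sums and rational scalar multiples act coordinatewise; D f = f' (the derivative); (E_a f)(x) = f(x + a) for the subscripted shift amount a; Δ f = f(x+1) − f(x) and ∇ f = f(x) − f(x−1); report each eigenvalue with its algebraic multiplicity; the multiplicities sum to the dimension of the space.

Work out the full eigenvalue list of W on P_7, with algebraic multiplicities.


λ = 1 (multiplicity 8)

image of 1: 1
image of x: x
image of x^2: x^2 + 9
image of x^3: x^3 + 27x - 25
image of x^4: x^4 + 54x^2 - 100x + 81
image of x^5: x^5 + 90x^3 - 250x^2 + 405x - 241
image of x^6: x^6 + 135x^4 - 500x^3 + 1215x^2 - 1446x + 729
image of x^7: x^7 + 189x^5 - 875x^4 + 2835x^3 - 5061x^2 + 5103x - 2185
the matrix is upper triangular; its diagonal is (1, 1, 1, 1, 1, 1, 1, 1)
for a triangular matrix the eigenvalues are the diagonal entries, with algebraic multiplicity their repetition count


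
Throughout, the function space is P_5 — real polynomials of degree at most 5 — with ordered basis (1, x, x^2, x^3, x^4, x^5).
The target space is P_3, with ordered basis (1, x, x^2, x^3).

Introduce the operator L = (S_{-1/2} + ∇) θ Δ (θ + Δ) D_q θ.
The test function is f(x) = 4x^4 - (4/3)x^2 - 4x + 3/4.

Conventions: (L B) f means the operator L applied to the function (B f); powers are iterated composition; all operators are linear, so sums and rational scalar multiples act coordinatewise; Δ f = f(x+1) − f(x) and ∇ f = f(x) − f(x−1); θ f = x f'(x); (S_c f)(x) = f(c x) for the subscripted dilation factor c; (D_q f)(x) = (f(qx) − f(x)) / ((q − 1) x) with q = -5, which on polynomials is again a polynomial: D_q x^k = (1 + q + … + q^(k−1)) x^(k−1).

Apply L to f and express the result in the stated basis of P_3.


g(x) = -7488x^2 - 47424x + 4992

θ f = 16x^4 - (8/3)x^2 - 4x
D_q θ f = -1664x^3 + (32/3)x - 4
θ (D_q θ) f = -4992x^3 + (32/3)x
Δ (D_q θ) f = -4992x^2 - 4992x - 4960/3
(θ + Δ) (D_q θ) f = -4992x^3 - 4992x^2 - (14944/3)x - 4960/3
Δ ((θ + Δ) D_q θ) f = -14976x^2 - 24960x - 44896/3
θ Δ ((θ + Δ) D_q θ) f = -29952x^2 - 24960x
S_{-1/2} (θ Δ) ((θ + Δ) D_q θ) f = -7488x^2 + 12480x
∇ (θ Δ) ((θ + Δ) D_q θ) f = -59904x + 4992
(S_{-1/2} + ∇) (θ Δ) ((θ + Δ) D_q θ) f = -7488x^2 - 47424x + 4992


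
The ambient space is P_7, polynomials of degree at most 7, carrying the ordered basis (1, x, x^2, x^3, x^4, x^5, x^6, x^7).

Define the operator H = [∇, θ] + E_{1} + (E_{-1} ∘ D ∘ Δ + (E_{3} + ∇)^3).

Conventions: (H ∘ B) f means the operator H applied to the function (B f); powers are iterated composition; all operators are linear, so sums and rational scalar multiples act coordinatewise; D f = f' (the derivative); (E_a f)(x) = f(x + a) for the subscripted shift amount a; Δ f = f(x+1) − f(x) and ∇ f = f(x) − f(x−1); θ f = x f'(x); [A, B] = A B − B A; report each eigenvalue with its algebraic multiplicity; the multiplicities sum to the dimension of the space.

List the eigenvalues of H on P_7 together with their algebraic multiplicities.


λ = 2 (multiplicity 8)

image of 1: 2
image of x: 2x + 14
image of x^2: 2x^2 + 28x + 121
image of x^3: 2x^3 + 42x^2 + 363x + 1045
image of x^4: 2x^4 + 56x^3 + 726x^2 + 4180x + 8689
image of x^5: 2x^5 + 70x^4 + 1210x^3 + 10450x^2 + 43445x + 73693
image of x^6: 2x^6 + 84x^5 + 1815x^4 + 20900x^3 + 130335x^2 + 442158x + 625801
image of x^7: 2x^7 + 98x^6 + 2541x^5 + 36575x^4 + 304115x^3 + 1547553x^2 + 4380607x + 5396005
the matrix is upper triangular; its diagonal is (2, 2, 2, 2, 2, 2, 2, 2)
for a triangular matrix the eigenvalues are the diagonal entries, with algebraic multiplicity their repetition count


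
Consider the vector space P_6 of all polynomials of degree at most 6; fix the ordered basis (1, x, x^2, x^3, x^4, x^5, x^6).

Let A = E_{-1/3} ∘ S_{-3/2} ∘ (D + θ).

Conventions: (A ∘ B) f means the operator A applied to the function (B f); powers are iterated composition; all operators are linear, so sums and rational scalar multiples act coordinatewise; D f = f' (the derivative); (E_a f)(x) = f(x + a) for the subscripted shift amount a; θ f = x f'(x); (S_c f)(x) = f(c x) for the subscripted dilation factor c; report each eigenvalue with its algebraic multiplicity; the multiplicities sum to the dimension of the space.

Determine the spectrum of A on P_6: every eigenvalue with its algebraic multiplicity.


image of 1: 0
image of x: -(3/2)x + 3/2
image of x^2: (9/2)x^2 - 6x + 3/2
image of x^3: -(81/8)x^3 + (135/8)x^2 - (63/8)x + 9/8
image of x^4: (81/4)x^4 - (81/2)x^3 + 27x^2 - (15/2)x + 3/4
image of x^5: -(1215/32)x^5 + (2835/32)x^4 - (1215/16)x^3 + (495/16)x^2 - (195/32)x + 15/32
image of x^6: (2187/32)x^6 - (729/4)x^5 + (6075/32)x^4 - (405/4)x^3 + (945/32)x^2 - (9/2)x + 9/32
the matrix is upper triangular; its diagonal is (0, -3/2, 9/2, -81/8, 81/4, -1215/32, 2187/32)
for a triangular matrix the eigenvalues are the diagonal entries, with algebraic multiplicity their repetition count

λ = -1215/32 (multiplicity 1), λ = -81/8 (multiplicity 1), λ = -3/2 (multiplicity 1), λ = 0 (multiplicity 1), λ = 9/2 (multiplicity 1), λ = 81/4 (multiplicity 1), λ = 2187/32 (multiplicity 1)


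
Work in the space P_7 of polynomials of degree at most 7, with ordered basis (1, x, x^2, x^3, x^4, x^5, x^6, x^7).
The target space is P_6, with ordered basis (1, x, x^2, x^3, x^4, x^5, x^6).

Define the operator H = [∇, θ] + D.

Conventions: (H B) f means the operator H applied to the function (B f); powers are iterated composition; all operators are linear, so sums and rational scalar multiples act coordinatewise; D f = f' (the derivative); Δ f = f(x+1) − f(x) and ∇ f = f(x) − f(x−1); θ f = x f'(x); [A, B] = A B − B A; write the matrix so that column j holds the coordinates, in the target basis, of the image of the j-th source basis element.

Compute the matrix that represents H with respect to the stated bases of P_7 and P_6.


the matrix is [[0, 2, -2, 3, -4, 5, -6, 7]; [0, 0, 4, -6, 12, -20, 30, -42]; [0, 0, 0, 6, -12, 30, -60, 105]; [0, 0, 0, 0, 8, -20, 60, -140]; [0, 0, 0, 0, 0, 10, -30, 105]; [0, 0, 0, 0, 0, 0, 12, -42]; [0, 0, 0, 0, 0, 0, 0, 14]] (rows listed top to bottom)

image of 1: 0
image of x: 2
image of x^2: 4x - 2
image of x^3: 6x^2 - 6x + 3
image of x^4: 8x^3 - 12x^2 + 12x - 4
image of x^5: 10x^4 - 20x^3 + 30x^2 - 20x + 5
image of x^6: 12x^5 - 30x^4 + 60x^3 - 60x^2 + 30x - 6
image of x^7: 14x^6 - 42x^5 + 105x^4 - 140x^3 + 105x^2 - 42x + 7
each image's coordinates form column j of the matrix


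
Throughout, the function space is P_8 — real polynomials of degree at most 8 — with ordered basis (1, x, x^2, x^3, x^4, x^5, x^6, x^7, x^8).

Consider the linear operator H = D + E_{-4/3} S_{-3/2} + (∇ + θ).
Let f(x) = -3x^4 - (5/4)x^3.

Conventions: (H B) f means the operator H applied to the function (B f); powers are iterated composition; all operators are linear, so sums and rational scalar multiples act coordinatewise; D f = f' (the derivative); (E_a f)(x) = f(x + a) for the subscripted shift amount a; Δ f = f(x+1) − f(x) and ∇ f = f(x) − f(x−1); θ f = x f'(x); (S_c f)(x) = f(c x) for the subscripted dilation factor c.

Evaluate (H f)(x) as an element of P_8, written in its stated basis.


D f = -12x^3 - (15/4)x^2
S_{-3/2} f = -(243/16)x^4 + (135/32)x^3
E_{-4/3} S_{-3/2} f = -(243/16)x^4 + (2727/32)x^3 - (1431/8)x^2 + (333/2)x - 58
∇ f = -12x^3 + (57/4)x^2 - (33/4)x + 7/4
θ f = -12x^4 - (15/4)x^3
(∇ + θ) f = -12x^4 - (63/4)x^3 + (57/4)x^2 - (33/4)x + 7/4
(D + E_{-4/3} S_{-3/2} + (∇ + θ)) f = -(435/16)x^4 + (1839/32)x^3 - (1347/8)x^2 + (633/4)x - 225/4

g(x) = -(435/16)x^4 + (1839/32)x^3 - (1347/8)x^2 + (633/4)x - 225/4


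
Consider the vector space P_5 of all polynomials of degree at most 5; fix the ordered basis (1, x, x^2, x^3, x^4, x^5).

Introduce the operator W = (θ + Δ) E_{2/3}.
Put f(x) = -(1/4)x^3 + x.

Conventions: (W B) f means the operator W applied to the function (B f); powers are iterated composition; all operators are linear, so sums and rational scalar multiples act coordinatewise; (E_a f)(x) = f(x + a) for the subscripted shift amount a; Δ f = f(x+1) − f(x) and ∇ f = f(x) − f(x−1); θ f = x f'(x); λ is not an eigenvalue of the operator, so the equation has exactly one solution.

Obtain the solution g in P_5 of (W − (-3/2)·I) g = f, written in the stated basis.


the image equals g(x) = -(1/18)x^3 + (1/9)x^2 + (59/135)x - 41/135

write g with unknown coordinates in the stated basis and equate coefficients in (W − (-3/2)·I) g = f
solving from the highest basis element down gives g = -(1/18)x^3 + (1/9)x^2 + (59/135)x - 41/135
check: W g = -(1/6)x^3 - (1/6)x^2 + (31/90)x + 41/90
so W g − (-3/2)·g = -(1/4)x^3 + x = f ✓
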